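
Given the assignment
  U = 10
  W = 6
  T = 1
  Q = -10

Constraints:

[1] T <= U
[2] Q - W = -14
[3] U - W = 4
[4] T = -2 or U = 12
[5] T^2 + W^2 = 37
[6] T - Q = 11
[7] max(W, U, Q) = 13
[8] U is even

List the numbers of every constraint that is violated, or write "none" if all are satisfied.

[1] T = 1, U = 10; 1 ≤ 10  ✓
[2] Q - W = -10 - 6 = -16, not -14  ✗
[3] U - W = 10 - 6 = 4  ✓
[4] T = 1 ≠ -2 and U = 10 ≠ 12; both disjuncts false  ✗
[5] T^2 + W^2 = 1^2 + 6^2 = 1 + 36 = 37  ✓
[6] T - Q = 1 - (-10) = 11  ✓
[7] max(6, 10, -10) = 10, not 13  ✗
[8] U = 10 is even  ✓

The assignment fails constraints 2, 4, 7.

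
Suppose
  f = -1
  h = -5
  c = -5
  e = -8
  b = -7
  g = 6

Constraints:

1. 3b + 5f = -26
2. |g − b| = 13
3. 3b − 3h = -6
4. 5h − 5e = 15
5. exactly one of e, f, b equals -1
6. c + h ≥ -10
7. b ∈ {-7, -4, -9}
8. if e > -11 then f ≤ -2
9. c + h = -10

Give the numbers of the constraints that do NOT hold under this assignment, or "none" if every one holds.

1. 3b + 5f = 3(-7) + 5(-1) = -26  ✔
2. |6 − (-7)| = 13  ✔
3. 3b − 3h = 3(-7) − 3(-5) = -6  ✔
4. 5h − 5e = 5(-5) − 5(-8) = 15  ✔
5. e=-8, f=-1, b=-7; 1 of them equals -1  ✔
6. c + h = -5 + (-5) = -10; -10 ≥ -10  ✔
7. b = -7 is in {-7, -4, -9}  ✔
8. e = -8 > -11, so we need f ≤ -2; but f = -1 > -2  ✘
9. c + h = -5 + (-5) = -10  ✔

Violated: 8.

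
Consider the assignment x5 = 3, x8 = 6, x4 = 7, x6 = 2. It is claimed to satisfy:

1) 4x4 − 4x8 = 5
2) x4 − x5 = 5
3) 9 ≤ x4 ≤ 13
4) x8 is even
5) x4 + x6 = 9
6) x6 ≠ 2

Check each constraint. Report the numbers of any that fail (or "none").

Constraints 1, 2, 3, 6 do not hold.

1) 4x4 − 4x8 = 4(7) − 4(6) = 4, not 5  FAIL
2) x4 − x5 = 7 − 3 = 4, not 5  FAIL
3) x4 = 7 is outside [9, 13]  FAIL
4) x8 = 6 is even  OK
5) x4 + x6 = 7 + 2 = 9  OK
6) x6 = 2, but 2 is required to differ  FAIL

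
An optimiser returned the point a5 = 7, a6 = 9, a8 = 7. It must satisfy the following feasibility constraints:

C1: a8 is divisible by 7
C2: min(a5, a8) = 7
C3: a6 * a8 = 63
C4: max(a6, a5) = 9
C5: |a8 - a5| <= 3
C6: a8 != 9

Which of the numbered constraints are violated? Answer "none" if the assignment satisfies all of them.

C1: 7 / 7 = 1, so 7 divides 7 — holds.
C2: min(7, 7) = 7 — holds.
C3: a6 * a8 = 9 * 7 = 63 — holds.
C4: max(9, 7) = 9 — holds.
C5: |7 - 7| = 0; 0 ≤ 3 — holds.
C6: a8 = 7, and 7 ≠ 9 — holds.

Yes — all constraints hold.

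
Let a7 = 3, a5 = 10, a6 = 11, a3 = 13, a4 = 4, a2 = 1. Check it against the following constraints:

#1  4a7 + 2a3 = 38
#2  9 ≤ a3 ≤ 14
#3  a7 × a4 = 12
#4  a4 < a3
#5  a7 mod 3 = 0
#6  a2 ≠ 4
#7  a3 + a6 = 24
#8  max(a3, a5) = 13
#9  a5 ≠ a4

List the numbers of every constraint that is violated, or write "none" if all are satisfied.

No violations.

#1 4a7 + 2a3 = 4(3) + 2(13) = 38 — holds.
#2 a3 = 13 lies in [9, 14] — holds.
#3 a7 × a4 = 3 × 4 = 12 — holds.
#4 a4 = 4, a3 = 13; 4 < 13 — holds.
#5 3 mod 3 = 0 — holds.
#6 a2 = 1, and 1 ≠ 4 — holds.
#7 a3 + a6 = 13 + 11 = 24 — holds.
#8 max(13, 10) = 13 — holds.
#9 a5 = 10, a4 = 4; distinct — holds.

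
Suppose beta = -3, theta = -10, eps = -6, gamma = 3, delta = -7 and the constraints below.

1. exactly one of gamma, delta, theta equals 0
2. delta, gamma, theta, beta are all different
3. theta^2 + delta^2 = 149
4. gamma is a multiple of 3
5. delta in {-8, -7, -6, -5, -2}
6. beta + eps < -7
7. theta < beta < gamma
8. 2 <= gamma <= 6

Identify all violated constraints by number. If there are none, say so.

1. gamma=3, delta=-7, theta=-10; 0 of them equal 0, not exactly one  fails
2. values -7, 3, -10, -3 are pairwise distinct  holds
3. theta^2 + delta^2 = (-10)^2 + (-7)^2 = 100 + 49 = 149  holds
4. 3 / 3 = 1, so 3 divides 3  holds
5. delta = -7 is in {-8, -7, -6, -5, -2}  holds
6. beta + eps = -3 + (-6) = -9; -9 < -7  holds
7. values -10 < -3 < 3  holds
8. gamma = 3 lies in [2, 6]  holds

Constraint 1 is violated.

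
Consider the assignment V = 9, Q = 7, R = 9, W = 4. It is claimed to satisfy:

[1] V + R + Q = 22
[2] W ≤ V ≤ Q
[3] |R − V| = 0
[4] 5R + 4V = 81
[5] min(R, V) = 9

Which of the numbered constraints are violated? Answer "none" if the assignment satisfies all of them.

[1] V + R + Q = 9 + 9 + 7 = 25, not 22 — does not hold.
[2] values 4, 9, 7; V = 9 is not ≤ Q = 7 — does not hold.
[3] |9 − 9| = 0 — holds.
[4] 5R + 4V = 5(9) + 4(9) = 81 — holds.
[5] min(9, 9) = 9 — holds.

The assignment fails constraints 1, 2.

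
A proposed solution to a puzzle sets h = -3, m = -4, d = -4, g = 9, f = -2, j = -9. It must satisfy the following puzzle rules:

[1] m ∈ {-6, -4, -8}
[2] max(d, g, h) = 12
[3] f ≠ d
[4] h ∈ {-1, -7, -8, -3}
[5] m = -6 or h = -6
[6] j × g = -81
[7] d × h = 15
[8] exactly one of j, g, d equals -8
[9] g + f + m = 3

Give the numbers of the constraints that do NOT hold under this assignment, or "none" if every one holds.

Constraints 2, 5, 7, 8 do not hold.

[1] m = -4 is in {-6, -4, -8} — OK.
[2] max(-4, 9, -3) = 9, not 12 — violated.
[3] f = -2, d = -4; distinct — OK.
[4] h = -3 is in {-1, -7, -8, -3} — OK.
[5] m = -4 ≠ -6 and h = -3 ≠ -6; both disjuncts false — violated.
[6] j × g = -9 × 9 = -81 — OK.
[7] d × h = -4 × (-3) = 12, not 15 — violated.
[8] j=-9, g=9, d=-4; 0 of them equal -8, not exactly one — violated.
[9] g + f + m = 9 + (-2) + (-4) = 3 — OK.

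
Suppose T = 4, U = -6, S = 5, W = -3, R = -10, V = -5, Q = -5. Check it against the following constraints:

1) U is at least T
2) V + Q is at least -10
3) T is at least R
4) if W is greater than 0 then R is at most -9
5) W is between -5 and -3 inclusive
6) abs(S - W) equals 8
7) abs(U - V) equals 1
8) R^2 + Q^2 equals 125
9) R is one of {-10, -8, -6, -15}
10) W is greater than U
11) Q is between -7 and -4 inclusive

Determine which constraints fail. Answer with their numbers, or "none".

The assignment fails constraint 1.

1) U = -6, T = 4; -6 < 4 (want ≥) — violated.
2) V + Q = -5 + (-5) = -10; -10 ≥ -10 — satisfied.
3) T = 4, R = -10; 4 ≥ -10 — satisfied.
4) W = -3, not > 0; antecedent false, conditional vacuously true — satisfied.
5) W = -3 lies in [-5, -3] — satisfied.
6) abs(5 - (-3)) = 8 — satisfied.
7) abs(-6 - (-5)) = 1 — satisfied.
8) R^2 + Q^2 = (-10)^2 + (-5)^2 = 100 + 25 = 125 — satisfied.
9) R = -10 is in {-10, -8, -6, -15} — satisfied.
10) W = -3, U = -6; -3 > -6 — satisfied.
11) Q = -5 lies in [-7, -4] — satisfied.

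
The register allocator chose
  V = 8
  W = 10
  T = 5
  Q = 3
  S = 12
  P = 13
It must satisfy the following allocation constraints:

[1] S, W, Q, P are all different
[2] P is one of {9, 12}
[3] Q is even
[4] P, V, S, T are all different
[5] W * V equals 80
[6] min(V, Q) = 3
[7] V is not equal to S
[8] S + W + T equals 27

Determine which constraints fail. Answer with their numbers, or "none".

No — constraints 2 and 3 are not satisfied.

[1] values 12, 10, 3, 13 are pairwise distinct — holds.
[2] P = 13 is not in {9, 12} — fails.
[3] Q = 3 is odd — fails.
[4] values 13, 8, 12, 5 are pairwise distinct — holds.
[5] W * V = 10 * 8 = 80 — holds.
[6] min(8, 3) = 3 — holds.
[7] V = 8, S = 12; distinct — holds.
[8] S + W + T = 12 + 10 + 5 = 27 — holds.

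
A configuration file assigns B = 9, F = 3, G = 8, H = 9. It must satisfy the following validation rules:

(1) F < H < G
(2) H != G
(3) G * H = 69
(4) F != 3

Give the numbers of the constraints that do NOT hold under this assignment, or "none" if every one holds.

(1) values 3, 9, 8; H = 9 is not < G = 8  no
(2) H = 9, G = 8; distinct  yes
(3) G * H = 8 * 9 = 72, not 69  no
(4) F = 3, but 3 is required to differ  no

No — constraints 1, 3, and 4 are not satisfied.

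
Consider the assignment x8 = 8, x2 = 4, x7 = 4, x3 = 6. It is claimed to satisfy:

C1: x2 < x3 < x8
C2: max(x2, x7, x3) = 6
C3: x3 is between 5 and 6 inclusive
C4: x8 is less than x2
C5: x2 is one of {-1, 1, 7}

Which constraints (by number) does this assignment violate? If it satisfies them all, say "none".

C1: values 4 < 6 < 8 — satisfied.
C2: max(4, 4, 6) = 6 — satisfied.
C3: x3 = 6 lies in [5, 6] — satisfied.
C4: x8 = 8, x2 = 4; 8 ≥ 4 (want <) — violated.
C5: x2 = 4 is not in {-1, 1, 7} — violated.

Violated: 4, 5.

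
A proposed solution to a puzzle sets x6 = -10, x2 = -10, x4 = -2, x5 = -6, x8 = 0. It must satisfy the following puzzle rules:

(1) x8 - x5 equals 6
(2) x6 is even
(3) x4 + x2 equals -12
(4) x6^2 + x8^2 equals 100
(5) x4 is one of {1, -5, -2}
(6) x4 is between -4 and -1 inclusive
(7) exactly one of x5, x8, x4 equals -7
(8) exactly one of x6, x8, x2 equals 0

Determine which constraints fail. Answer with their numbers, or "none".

(1) x8 - x5 = 0 - (-6) = 6 — holds.
(2) x6 = -10 is even — holds.
(3) x4 + x2 = -2 + (-10) = -12 — holds.
(4) x6^2 + x8^2 = (-10)^2 + 0^2 = 100 + 0 = 100 — holds.
(5) x4 = -2 is in {1, -5, -2} — holds.
(6) x4 = -2 lies in [-4, -1] — holds.
(7) x5=-6, x8=0, x4=-2; 0 of them equal -7, not exactly one — fails.
(8) x6=-10, x8=0, x2=-10; 1 of them equals 0 — holds.

Violated: 7.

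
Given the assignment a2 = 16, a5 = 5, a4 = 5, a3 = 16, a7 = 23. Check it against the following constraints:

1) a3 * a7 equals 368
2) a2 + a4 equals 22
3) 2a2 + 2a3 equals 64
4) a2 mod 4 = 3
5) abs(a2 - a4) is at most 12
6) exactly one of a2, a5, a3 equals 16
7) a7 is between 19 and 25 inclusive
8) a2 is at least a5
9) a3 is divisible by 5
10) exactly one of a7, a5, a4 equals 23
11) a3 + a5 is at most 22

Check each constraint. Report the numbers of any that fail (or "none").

1) a3 * a7 = 16 * 23 = 368  yes
2) a2 + a4 = 16 + 5 = 21, not 22  no
3) 2a2 + 2a3 = 2(16) + 2(16) = 64  yes
4) 16 mod 4 = 0, not 3  no
5) abs(16 - 5) = 11; 11 ≤ 12  yes
6) a2=16, a5=5, a3=16; 2 of them equal 16, not exactly one  no
7) a7 = 23 lies in [19, 25]  yes
8) a2 = 16, a5 = 5; 16 ≥ 5  yes
9) 16 = 5*3 + 1, so 5 does not divide 16  no
10) a7=23, a5=5, a4=5; 1 of them equals 23  yes
11) a3 + a5 = 16 + 5 = 21; 21 ≤ 22  yes

Violated: 2, 4, 6, 9.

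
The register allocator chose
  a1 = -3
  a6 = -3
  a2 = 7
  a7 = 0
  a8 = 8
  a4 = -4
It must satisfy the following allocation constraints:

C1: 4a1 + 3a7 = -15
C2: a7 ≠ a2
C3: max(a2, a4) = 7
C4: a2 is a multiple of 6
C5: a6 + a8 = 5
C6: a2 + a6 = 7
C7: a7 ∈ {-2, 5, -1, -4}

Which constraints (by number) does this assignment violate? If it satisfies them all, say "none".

The assignment fails constraints 1, 4, 6, 7.

C1: 4a1 + 3a7 = 4(-3) + 3(0) = -12, not -15  FAIL
C2: a7 = 0, a2 = 7; distinct  OK
C3: max(7, -4) = 7  OK
C4: 7 = 6×1 + 1, so 6 does not divide 7  FAIL
C5: a6 + a8 = -3 + 8 = 5  OK
C6: a2 + a6 = 7 + (-3) = 4, not 7  FAIL
C7: a7 = 0 is not in {-2, 5, -1, -4}  FAIL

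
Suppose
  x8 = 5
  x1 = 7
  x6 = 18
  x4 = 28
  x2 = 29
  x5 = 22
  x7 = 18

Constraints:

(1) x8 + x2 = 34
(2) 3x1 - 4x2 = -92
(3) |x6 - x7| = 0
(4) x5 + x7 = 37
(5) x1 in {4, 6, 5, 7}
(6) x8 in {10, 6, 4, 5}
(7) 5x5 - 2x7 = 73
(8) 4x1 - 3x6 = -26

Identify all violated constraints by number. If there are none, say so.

(1) x8 + x2 = 5 + 29 = 34 — holds.
(2) 3x1 - 4x2 = 3(7) - 4(29) = -95, not -92 — does not hold.
(3) |18 - 18| = 0 — holds.
(4) x5 + x7 = 22 + 18 = 40, not 37 — does not hold.
(5) x1 = 7 is in {4, 6, 5, 7} — holds.
(6) x8 = 5 is in {10, 6, 4, 5} — holds.
(7) 5x5 - 2x7 = 5(22) - 2(18) = 74, not 73 — does not hold.
(8) 4x1 - 3x6 = 4(7) - 3(18) = -26 — holds.

No — constraints 2, 4, and 7 are not satisfied.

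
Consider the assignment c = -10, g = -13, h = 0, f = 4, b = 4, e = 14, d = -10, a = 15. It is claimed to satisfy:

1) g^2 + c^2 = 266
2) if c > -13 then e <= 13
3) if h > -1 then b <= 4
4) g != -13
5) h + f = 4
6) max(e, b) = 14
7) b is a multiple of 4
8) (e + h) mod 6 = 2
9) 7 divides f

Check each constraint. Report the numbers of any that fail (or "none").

1) g^2 + c^2 = (-13)^2 + (-10)^2 = 169 + 100 = 269, not 266 — violated.
2) c = -10 > -13, so we need e ≤ 13; but e = 14 > 13 — violated.
3) h = 0 > -1, so we need b ≤ 4; b = 4 ≤ 4 — satisfied.
4) g = -13, but -13 is required to differ — violated.
5) h + f = 0 + 4 = 4 — satisfied.
6) max(14, 4) = 14 — satisfied.
7) 4 / 4 = 1, so 4 divides 4 — satisfied.
8) e + h = 14; 14 mod 6 = 2 — satisfied.
9) 4 = 7*0 + 4, so 7 does not divide 4 — violated.

The assignment fails constraints 1, 2, 4, 9.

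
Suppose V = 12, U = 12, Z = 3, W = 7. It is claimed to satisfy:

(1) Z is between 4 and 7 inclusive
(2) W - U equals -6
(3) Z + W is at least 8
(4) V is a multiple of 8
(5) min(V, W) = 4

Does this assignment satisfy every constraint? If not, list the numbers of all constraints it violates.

(1) Z = 3 is outside [4, 7] — violated.
(2) W - U = 7 - 12 = -5, not -6 — violated.
(3) Z + W = 3 + 7 = 10; 10 ≥ 8 — OK.
(4) 12 = 8*1 + 4, so 8 does not divide 12 — violated.
(5) min(12, 7) = 7, not 4 — violated.

Constraints 1, 2, 4, and 5 are violated.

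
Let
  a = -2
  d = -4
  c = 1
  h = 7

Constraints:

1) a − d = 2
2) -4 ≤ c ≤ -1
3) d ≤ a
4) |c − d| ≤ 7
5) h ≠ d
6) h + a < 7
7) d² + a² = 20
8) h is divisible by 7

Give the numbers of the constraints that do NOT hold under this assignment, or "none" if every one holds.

1) a − d = -2 − (-4) = 2  ✔
2) c = 1 is outside [-4, -1]  ✘
3) d = -4, a = -2; -4 ≤ -2  ✔
4) |1 − (-4)| = 5; 5 ≤ 7  ✔
5) h = 7, d = -4; distinct  ✔
6) h + a = 7 + (-2) = 5; 5 < 7  ✔
7) d² + a² = (-4)² + (-2)² = 16 + 4 = 20  ✔
8) 7 / 7 = 1, so 7 divides 7  ✔

The assignment fails constraint 2.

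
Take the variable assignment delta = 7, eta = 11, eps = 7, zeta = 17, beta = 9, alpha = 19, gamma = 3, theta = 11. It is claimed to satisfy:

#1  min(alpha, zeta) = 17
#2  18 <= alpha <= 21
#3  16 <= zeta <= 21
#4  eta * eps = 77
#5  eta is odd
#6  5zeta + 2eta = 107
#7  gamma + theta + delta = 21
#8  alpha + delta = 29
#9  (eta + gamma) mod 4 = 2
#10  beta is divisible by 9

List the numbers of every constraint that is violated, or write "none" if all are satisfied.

Constraint 8 is violated.

#1 min(19, 17) = 17 — holds.
#2 alpha = 19 lies in [18, 21] — holds.
#3 zeta = 17 lies in [16, 21] — holds.
#4 eta * eps = 11 * 7 = 77 — holds.
#5 eta = 11 is odd — holds.
#6 5zeta + 2eta = 5(17) + 2(11) = 107 — holds.
#7 gamma + theta + delta = 3 + 11 + 7 = 21 — holds.
#8 alpha + delta = 19 + 7 = 26, not 29 — does not hold.
#9 eta + gamma = 14; 14 mod 4 = 2 — holds.
#10 9 / 9 = 1, so 9 divides 9 — holds.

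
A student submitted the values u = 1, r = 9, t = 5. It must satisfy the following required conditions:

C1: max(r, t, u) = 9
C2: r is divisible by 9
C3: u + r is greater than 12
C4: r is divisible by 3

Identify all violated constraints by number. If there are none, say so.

Constraint 3 does not hold.

C1: max(9, 5, 1) = 9 — OK.
C2: 9 / 9 = 1, so 9 divides 9 — OK.
C3: u + r = 1 + 9 = 10; 10 ≤ 12, bound 12 not met — violated.
C4: 9 / 3 = 3, so 3 divides 9 — OK.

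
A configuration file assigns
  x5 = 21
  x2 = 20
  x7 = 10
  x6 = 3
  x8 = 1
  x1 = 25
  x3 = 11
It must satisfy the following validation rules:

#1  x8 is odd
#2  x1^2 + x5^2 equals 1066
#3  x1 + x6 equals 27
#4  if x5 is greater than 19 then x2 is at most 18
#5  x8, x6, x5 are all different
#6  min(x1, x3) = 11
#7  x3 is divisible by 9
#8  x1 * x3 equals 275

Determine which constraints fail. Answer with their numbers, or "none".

#1 x8 = 1 is odd — holds.
#2 x1^2 + x5^2 = 25^2 + 21^2 = 625 + 441 = 1066 — holds.
#3 x1 + x6 = 25 + 3 = 28, not 27 — fails.
#4 x5 = 21 > 19, so we need x2 ≤ 18; but x2 = 20 > 18 — fails.
#5 values 1, 3, 21 are pairwise distinct — holds.
#6 min(25, 11) = 11 — holds.
#7 11 = 9*1 + 2, so 9 does not divide 11 — fails.
#8 x1 * x3 = 25 * 11 = 275 — holds.

No — constraints 3, 4, 7 are not satisfied.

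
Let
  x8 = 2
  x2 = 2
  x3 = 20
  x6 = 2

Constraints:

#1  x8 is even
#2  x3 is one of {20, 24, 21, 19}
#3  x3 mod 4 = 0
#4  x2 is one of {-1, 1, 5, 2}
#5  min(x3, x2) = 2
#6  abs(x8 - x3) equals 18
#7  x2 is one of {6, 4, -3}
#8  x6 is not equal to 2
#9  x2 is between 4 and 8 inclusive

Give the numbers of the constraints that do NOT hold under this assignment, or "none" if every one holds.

The assignment fails constraints 7, 8, and 9.

#1 x8 = 2 is even  true
#2 x3 = 20 is in {20, 24, 21, 19}  true
#3 20 mod 4 = 0  true
#4 x2 = 2 is in {-1, 1, 5, 2}  true
#5 min(20, 2) = 2  true
#6 abs(2 - 20) = 18  true
#7 x2 = 2 is not in {6, 4, -3}  false
#8 x6 = 2, but 2 is required to differ  false
#9 x2 = 2 is outside [4, 8]  false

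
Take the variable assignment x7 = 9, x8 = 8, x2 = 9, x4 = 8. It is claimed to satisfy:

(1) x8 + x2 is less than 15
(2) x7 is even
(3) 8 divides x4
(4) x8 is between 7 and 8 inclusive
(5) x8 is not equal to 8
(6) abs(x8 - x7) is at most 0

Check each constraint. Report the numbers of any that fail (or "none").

Constraints 1, 2, 5, and 6 do not hold.

(1) x8 + x2 = 8 + 9 = 17; 17 ≥ 15, bound 15 not met  fails
(2) x7 = 9 is odd  fails
(3) 8 / 8 = 1, so 8 divides 8  holds
(4) x8 = 8 lies in [7, 8]  holds
(5) x8 = 8, but 8 is required to differ  fails
(6) abs(8 - 9) = 1; 1 > 0, exceeds bound 0  fails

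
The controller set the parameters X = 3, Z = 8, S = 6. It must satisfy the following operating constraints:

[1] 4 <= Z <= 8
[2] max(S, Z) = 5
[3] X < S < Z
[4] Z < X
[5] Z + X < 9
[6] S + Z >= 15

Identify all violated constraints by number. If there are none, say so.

[1] Z = 8 lies in [4, 8]  true
[2] max(6, 8) = 8, not 5  false
[3] values 3 < 6 < 8  true
[4] Z = 8, X = 3; 8 ≥ 3 (want <)  false
[5] Z + X = 8 + 3 = 11; 11 ≥ 9, bound 9 not met  false
[6] S + Z = 6 + 8 = 14; 14 < 15, bound 15 not met  false

No — constraints 2, 4, 5, 6 are not satisfied.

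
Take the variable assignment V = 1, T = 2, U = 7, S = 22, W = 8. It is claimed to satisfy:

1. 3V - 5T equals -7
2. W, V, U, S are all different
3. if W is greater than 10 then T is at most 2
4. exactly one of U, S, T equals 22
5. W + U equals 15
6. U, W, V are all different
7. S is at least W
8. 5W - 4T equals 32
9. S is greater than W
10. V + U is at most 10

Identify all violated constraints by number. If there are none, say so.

None — every constraint holds.

1. 3V - 5T = 3(1) - 5(2) = -7  OK
2. values 8, 1, 7, 22 are pairwise distinct  OK
3. W = 8, not > 10; antecedent false, conditional vacuously true  OK
4. U=7, S=22, T=2; 1 of them equals 22  OK
5. W + U = 8 + 7 = 15  OK
6. values 7, 8, 1 are pairwise distinct  OK
7. S = 22, W = 8; 22 ≥ 8  OK
8. 5W - 4T = 5(8) - 4(2) = 32  OK
9. S = 22, W = 8; 22 > 8  OK
10. V + U = 1 + 7 = 8; 8 ≤ 10  OK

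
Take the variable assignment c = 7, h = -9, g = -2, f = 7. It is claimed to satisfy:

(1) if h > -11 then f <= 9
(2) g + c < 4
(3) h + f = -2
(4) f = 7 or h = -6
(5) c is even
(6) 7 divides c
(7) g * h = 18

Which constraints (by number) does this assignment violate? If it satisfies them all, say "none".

The assignment fails constraints 2, 5.

(1) h = -9 > -11, so we need f ≤ 9; f = 7 ≤ 9 — holds.
(2) g + c = -2 + 7 = 5; 5 ≥ 4, bound 4 not met — fails.
(3) h + f = -9 + 7 = -2 — holds.
(4) f = 7 = 7 (first disjunct) — holds.
(5) c = 7 is odd — fails.
(6) 7 / 7 = 1, so 7 divides 7 — holds.
(7) g * h = -2 * (-9) = 18 — holds.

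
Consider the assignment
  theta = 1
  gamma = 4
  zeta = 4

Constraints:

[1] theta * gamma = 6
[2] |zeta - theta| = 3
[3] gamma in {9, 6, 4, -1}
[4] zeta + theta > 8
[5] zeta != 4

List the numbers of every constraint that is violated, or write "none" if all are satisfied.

The assignment fails constraints 1, 4, 5.

[1] theta * gamma = 1 * 4 = 4, not 6 — violated.
[2] |4 - 1| = 3 — satisfied.
[3] gamma = 4 is in {9, 6, 4, -1} — satisfied.
[4] zeta + theta = 4 + 1 = 5; 5 ≤ 8, bound 8 not met — violated.
[5] zeta = 4, but 4 is required to differ — violated.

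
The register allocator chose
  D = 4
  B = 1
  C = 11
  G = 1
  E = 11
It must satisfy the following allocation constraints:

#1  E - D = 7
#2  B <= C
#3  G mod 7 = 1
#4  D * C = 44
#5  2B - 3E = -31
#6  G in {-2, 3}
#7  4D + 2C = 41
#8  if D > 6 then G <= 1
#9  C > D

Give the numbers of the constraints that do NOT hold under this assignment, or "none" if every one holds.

Constraints 6 and 7 are violated.

#1 E - D = 11 - 4 = 7  yes
#2 B = 1, C = 11; 1 ≤ 11  yes
#3 1 mod 7 = 1  yes
#4 D * C = 4 * 11 = 44  yes
#5 2B - 3E = 2(1) - 3(11) = -31  yes
#6 G = 1 is not in {-2, 3}  no
#7 4D + 2C = 4(4) + 2(11) = 38, not 41  no
#8 D = 4, not > 6; antecedent false, conditional vacuously true  yes
#9 C = 11, D = 4; 11 > 4  yes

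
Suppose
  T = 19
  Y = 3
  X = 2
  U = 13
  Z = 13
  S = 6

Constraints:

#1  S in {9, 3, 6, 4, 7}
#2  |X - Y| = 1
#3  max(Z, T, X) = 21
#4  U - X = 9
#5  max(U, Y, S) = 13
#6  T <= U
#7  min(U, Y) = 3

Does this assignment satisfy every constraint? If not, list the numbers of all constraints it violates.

The assignment fails constraints 3, 4, 6.

#1 S = 6 is in {9, 3, 6, 4, 7} — holds.
#2 |2 - 3| = 1 — holds.
#3 max(13, 19, 2) = 19, not 21 — fails.
#4 U - X = 13 - 2 = 11, not 9 — fails.
#5 max(13, 3, 6) = 13 — holds.
#6 T = 19, U = 13; 19 > 13 (want ≤) — fails.
#7 min(13, 3) = 3 — holds.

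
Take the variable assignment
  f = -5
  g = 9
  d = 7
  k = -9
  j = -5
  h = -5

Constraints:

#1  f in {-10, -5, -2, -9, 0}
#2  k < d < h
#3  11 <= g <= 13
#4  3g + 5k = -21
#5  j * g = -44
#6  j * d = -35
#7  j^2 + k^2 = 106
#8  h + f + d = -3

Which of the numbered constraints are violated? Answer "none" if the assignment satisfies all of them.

No — constraints 2, 3, 4, 5 are not satisfied.

#1 f = -5 is in {-10, -5, -2, -9, 0} — OK.
#2 values -9, 7, -5; d = 7 is not < h = -5 — violated.
#3 g = 9 is outside [11, 13] — violated.
#4 3g + 5k = 3(9) + 5(-9) = -18, not -21 — violated.
#5 j * g = -5 * 9 = -45, not -44 — violated.
#6 j * d = -5 * 7 = -35 — OK.
#7 j^2 + k^2 = (-5)^2 + (-9)^2 = 25 + 81 = 106 — OK.
#8 h + f + d = -5 + (-5) + 7 = -3 — OK.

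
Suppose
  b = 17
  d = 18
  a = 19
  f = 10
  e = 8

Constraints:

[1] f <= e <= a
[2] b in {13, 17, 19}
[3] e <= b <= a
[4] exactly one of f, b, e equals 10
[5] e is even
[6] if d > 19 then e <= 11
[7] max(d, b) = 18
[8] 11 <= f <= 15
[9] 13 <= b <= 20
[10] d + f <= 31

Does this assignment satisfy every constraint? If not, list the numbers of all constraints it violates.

[1] values 10, 8, 19; f = 10 is not <= e = 8 — fails.
[2] b = 17 is in {13, 17, 19} — holds.
[3] values 8 <= 17 <= 19 — holds.
[4] f=10, b=17, e=8; 1 of them equals 10 — holds.
[5] e = 8 is even — holds.
[6] d = 18, not > 19; antecedent false, conditional vacuously true — holds.
[7] max(18, 17) = 18 — holds.
[8] f = 10 is outside [11, 15] — fails.
[9] b = 17 lies in [13, 20] — holds.
[10] d + f = 18 + 10 = 28; 28 ≤ 31 — holds.

The assignment fails constraints 1 and 8.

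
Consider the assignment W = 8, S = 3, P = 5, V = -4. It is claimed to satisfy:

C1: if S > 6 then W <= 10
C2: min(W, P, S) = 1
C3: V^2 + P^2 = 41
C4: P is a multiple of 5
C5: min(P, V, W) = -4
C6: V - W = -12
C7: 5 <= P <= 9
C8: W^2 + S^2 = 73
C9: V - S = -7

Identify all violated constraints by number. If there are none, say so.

C1: S = 3, not > 6; antecedent false, conditional vacuously true — holds.
C2: min(8, 5, 3) = 3, not 1 — does not hold.
C3: V^2 + P^2 = (-4)^2 + 5^2 = 16 + 25 = 41 — holds.
C4: 5 / 5 = 1, so 5 divides 5 — holds.
C5: min(5, -4, 8) = -4 — holds.
C6: V - W = -4 - 8 = -12 — holds.
C7: P = 5 lies in [5, 9] — holds.
C8: W^2 + S^2 = 8^2 + 3^2 = 64 + 9 = 73 — holds.
C9: V - S = -4 - 3 = -7 — holds.

Constraint 2 is violated.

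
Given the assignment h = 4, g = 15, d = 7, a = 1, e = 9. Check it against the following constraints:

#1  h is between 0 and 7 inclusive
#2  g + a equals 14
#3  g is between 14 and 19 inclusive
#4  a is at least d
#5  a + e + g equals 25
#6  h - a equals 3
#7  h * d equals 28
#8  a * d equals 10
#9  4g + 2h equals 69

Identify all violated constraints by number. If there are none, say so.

#1 h = 4 lies in [0, 7] — holds.
#2 g + a = 15 + 1 = 16, not 14 — fails.
#3 g = 15 lies in [14, 19] — holds.
#4 a = 1, d = 7; 1 < 7 (want ≥) — fails.
#5 a + e + g = 1 + 9 + 15 = 25 — holds.
#6 h - a = 4 - 1 = 3 — holds.
#7 h * d = 4 * 7 = 28 — holds.
#8 a * d = 1 * 7 = 7, not 10 — fails.
#9 4g + 2h = 4(15) + 2(4) = 68, not 69 — fails.

Violated: 2, 4, 8, and 9.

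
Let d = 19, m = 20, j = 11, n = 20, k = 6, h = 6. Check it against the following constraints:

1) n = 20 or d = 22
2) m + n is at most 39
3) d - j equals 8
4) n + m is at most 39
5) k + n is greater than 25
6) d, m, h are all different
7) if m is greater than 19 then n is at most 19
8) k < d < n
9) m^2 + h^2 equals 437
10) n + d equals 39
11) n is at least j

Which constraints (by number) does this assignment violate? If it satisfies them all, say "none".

The assignment fails constraints 2, 4, 7, and 9.

1) n = 20 = 20 (first disjunct) — holds.
2) m + n = 20 + 20 = 40; 40 > 39, bound 39 not met — does not hold.
3) d - j = 19 - 11 = 8 — holds.
4) n + m = 20 + 20 = 40; 40 > 39, bound 39 not met — does not hold.
5) k + n = 6 + 20 = 26; 26 > 25 — holds.
6) values 19, 20, 6 are pairwise distinct — holds.
7) m = 20 > 19, so we need n ≤ 19; but n = 20 > 19 — does not hold.
8) values 6 < 19 < 20 — holds.
9) m^2 + h^2 = 20^2 + 6^2 = 400 + 36 = 436, not 437 — does not hold.
10) n + d = 20 + 19 = 39 — holds.
11) n = 20, j = 11; 20 ≥ 11 — holds.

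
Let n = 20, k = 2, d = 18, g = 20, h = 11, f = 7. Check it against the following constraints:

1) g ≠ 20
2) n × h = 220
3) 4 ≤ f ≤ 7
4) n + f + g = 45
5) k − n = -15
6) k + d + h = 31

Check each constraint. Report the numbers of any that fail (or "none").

The assignment fails constraints 1, 4, and 5.

1) g = 20, but 20 is required to differ  ✘
2) n × h = 20 × 11 = 220  ✔
3) f = 7 lies in [4, 7]  ✔
4) n + f + g = 20 + 7 + 20 = 47, not 45  ✘
5) k − n = 2 − 20 = -18, not -15  ✘
6) k + d + h = 2 + 18 + 11 = 31  ✔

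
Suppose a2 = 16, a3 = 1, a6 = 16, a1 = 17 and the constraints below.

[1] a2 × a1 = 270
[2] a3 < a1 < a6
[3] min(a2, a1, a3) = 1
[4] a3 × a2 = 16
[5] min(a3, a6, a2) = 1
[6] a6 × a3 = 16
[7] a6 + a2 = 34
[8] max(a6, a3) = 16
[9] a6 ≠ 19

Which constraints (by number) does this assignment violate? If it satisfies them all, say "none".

No — constraints 1, 2, and 7 are not satisfied.

[1] a2 × a1 = 16 × 17 = 272, not 270 — violated.
[2] values 1, 17, 16; a1 = 17 is not < a6 = 16 — violated.
[3] min(16, 17, 1) = 1 — satisfied.
[4] a3 × a2 = 1 × 16 = 16 — satisfied.
[5] min(1, 16, 16) = 1 — satisfied.
[6] a6 × a3 = 16 × 1 = 16 — satisfied.
[7] a6 + a2 = 16 + 16 = 32, not 34 — violated.
[8] max(16, 1) = 16 — satisfied.
[9] a6 = 16, and 16 ≠ 19 — satisfied.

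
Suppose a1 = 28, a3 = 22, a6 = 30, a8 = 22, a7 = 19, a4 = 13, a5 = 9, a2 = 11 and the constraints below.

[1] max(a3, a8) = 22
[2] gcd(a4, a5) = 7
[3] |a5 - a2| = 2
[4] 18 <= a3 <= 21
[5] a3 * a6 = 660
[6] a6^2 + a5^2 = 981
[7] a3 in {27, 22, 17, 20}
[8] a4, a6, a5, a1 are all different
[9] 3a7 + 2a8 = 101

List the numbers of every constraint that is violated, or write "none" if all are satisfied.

[1] max(22, 22) = 22 — holds.
[2] gcd(13, 9) = 1, not 7 — fails.
[3] |9 - 11| = 2 — holds.
[4] a3 = 22 is outside [18, 21] — fails.
[5] a3 * a6 = 22 * 30 = 660 — holds.
[6] a6^2 + a5^2 = 30^2 + 9^2 = 900 + 81 = 981 — holds.
[7] a3 = 22 is in {27, 22, 17, 20} — holds.
[8] values 13, 30, 9, 28 are pairwise distinct — holds.
[9] 3a7 + 2a8 = 3(19) + 2(22) = 101 — holds.

The assignment fails constraints 2, 4.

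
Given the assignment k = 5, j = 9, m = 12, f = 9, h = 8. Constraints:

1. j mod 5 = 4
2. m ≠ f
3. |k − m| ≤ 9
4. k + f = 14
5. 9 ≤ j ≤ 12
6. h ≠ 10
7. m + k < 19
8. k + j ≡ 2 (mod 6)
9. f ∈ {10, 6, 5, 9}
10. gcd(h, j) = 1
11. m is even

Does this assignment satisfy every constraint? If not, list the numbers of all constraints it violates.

1. 9 mod 5 = 4  ✔
2. m = 12, f = 9; distinct  ✔
3. |5 − 12| = 7; 7 ≤ 9  ✔
4. k + f = 5 + 9 = 14  ✔
5. j = 9 lies in [9, 12]  ✔
6. h = 8, and 8 ≠ 10  ✔
7. m + k = 12 + 5 = 17; 17 < 19  ✔
8. k + j = 14; 14 mod 6 = 2  ✔
9. f = 9 is in {10, 6, 5, 9}  ✔
10. gcd(8, 9) = 1  ✔
11. m = 12 is even  ✔

No violations.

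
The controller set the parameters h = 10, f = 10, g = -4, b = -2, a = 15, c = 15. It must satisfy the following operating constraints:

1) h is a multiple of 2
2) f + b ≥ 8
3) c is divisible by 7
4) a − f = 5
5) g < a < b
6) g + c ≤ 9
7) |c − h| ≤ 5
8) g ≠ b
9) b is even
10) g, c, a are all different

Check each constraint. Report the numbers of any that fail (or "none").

Constraints 3, 5, 6, 10 do not hold.

1) 10 / 2 = 5, so 2 divides 10  yes
2) f + b = 10 + (-2) = 8; 8 ≥ 8  yes
3) 15 = 7×2 + 1, so 7 does not divide 15  no
4) a − f = 15 − 10 = 5  yes
5) values -4, 15, -2; a = 15 is not < b = -2  no
6) g + c = -4 + 15 = 11; 11 > 9, bound 9 not met  no
7) |15 − 10| = 5; 5 ≤ 5  yes
8) g = -4, b = -2; distinct  yes
9) b = -2 is even  yes
10) c = a = 15, not all different  no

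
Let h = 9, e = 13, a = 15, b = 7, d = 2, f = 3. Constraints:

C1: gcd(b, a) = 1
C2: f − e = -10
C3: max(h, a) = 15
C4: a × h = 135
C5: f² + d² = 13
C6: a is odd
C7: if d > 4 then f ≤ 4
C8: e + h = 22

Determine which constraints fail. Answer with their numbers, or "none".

C1: gcd(7, 15) = 1 — satisfied.
C2: f − e = 3 − 13 = -10 — satisfied.
C3: max(9, 15) = 15 — satisfied.
C4: a × h = 15 × 9 = 135 — satisfied.
C5: f² + d² = 3² + 2² = 9 + 4 = 13 — satisfied.
C6: a = 15 is odd — satisfied.
C7: d = 2, not > 4; antecedent false, conditional vacuously true — satisfied.
C8: e + h = 13 + 9 = 22 — satisfied.

No violations.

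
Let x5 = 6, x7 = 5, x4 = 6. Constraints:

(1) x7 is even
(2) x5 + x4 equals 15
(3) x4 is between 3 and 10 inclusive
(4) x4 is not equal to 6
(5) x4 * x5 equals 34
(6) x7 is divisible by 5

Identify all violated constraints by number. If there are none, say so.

Constraints 1, 2, 4, 5 do not hold.

(1) x7 = 5 is odd — fails.
(2) x5 + x4 = 6 + 6 = 12, not 15 — fails.
(3) x4 = 6 lies in [3, 10] — holds.
(4) x4 = 6, but 6 is required to differ — fails.
(5) x4 * x5 = 6 * 6 = 36, not 34 — fails.
(6) 5 / 5 = 1, so 5 divides 5 — holds.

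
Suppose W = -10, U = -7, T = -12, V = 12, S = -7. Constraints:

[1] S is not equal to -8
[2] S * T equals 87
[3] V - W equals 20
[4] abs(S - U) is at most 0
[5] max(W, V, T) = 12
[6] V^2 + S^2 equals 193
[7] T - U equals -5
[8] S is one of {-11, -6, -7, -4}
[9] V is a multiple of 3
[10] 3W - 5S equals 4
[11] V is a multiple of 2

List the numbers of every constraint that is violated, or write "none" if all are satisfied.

[1] S = -7, and -7 ≠ -8 — OK.
[2] S * T = -7 * (-12) = 84, not 87 — violated.
[3] V - W = 12 - (-10) = 22, not 20 — violated.
[4] abs(-7 - (-7)) = 0; 0 ≤ 0 — OK.
[5] max(-10, 12, -12) = 12 — OK.
[6] V^2 + S^2 = 12^2 + (-7)^2 = 144 + 49 = 193 — OK.
[7] T - U = -12 - (-7) = -5 — OK.
[8] S = -7 is in {-11, -6, -7, -4} — OK.
[9] 12 / 3 = 4, so 3 divides 12 — OK.
[10] 3W - 5S = 3(-10) - 5(-7) = 5, not 4 — violated.
[11] 12 / 2 = 6, so 2 divides 12 — OK.

The assignment fails constraints 2, 3, and 10.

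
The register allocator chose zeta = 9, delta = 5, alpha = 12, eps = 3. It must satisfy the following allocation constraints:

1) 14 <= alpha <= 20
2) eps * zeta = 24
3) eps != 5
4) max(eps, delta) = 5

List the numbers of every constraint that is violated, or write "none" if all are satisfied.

Constraints 1 and 2 are violated.

1) alpha = 12 is outside [14, 20]  fails
2) eps * zeta = 3 * 9 = 27, not 24  fails
3) eps = 3, and 3 ≠ 5  holds
4) max(3, 5) = 5  holds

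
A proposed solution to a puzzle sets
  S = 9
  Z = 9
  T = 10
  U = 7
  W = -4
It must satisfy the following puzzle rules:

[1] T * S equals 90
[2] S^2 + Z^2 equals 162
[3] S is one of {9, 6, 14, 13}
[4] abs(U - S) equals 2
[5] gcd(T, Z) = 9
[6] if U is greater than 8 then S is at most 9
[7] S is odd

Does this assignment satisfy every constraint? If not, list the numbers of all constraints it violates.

[1] T * S = 10 * 9 = 90 — holds.
[2] S^2 + Z^2 = 9^2 + 9^2 = 81 + 81 = 162 — holds.
[3] S = 9 is in {9, 6, 14, 13} — holds.
[4] abs(7 - 9) = 2 — holds.
[5] gcd(10, 9) = 1, not 9 — does not hold.
[6] U = 7, not > 8; antecedent false, conditional vacuously true — holds.
[7] S = 9 is odd — holds.

Constraint 5 is violated.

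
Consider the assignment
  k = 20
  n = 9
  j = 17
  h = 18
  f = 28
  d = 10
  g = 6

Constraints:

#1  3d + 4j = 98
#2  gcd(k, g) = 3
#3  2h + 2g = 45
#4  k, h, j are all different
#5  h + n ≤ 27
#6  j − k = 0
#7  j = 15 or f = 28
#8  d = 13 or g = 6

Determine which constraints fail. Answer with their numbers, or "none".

No — constraints 2, 3, and 6 are not satisfied.

#1 3d + 4j = 3(10) + 4(17) = 98  true
#2 gcd(20, 6) = 2, not 3  false
#3 2h + 2g = 2(18) + 2(6) = 48, not 45  false
#4 values 20, 18, 17 are pairwise distinct  true
#5 h + n = 18 + 9 = 27; 27 ≤ 27  true
#6 j − k = 17 − 20 = -3, not 0  false
#7 j = 17 ≠ 15, but f = 28 = 28 (second disjunct)  true
#8 d = 10 ≠ 13, but g = 6 = 6 (second disjunct)  true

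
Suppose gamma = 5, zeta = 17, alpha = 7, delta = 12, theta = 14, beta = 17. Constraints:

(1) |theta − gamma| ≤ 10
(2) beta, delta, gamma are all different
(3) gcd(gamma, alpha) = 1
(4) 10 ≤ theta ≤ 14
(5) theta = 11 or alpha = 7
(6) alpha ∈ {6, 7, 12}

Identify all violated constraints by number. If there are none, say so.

(1) |14 − 5| = 9; 9 ≤ 10  holds
(2) values 17, 12, 5 are pairwise distinct  holds
(3) gcd(5, 7) = 1  holds
(4) theta = 14 lies in [10, 14]  holds
(5) theta = 14 ≠ 11, but alpha = 7 = 7 (second disjunct)  holds
(6) alpha = 7 is in {6, 7, 12}  holds

All constraints are satisfied.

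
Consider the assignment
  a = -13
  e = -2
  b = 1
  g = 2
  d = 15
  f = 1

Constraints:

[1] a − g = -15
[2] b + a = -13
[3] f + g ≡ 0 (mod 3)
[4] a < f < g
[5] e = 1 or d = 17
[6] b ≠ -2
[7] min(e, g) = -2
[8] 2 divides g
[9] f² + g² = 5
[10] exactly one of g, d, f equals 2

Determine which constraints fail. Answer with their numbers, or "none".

[1] a − g = -13 − 2 = -15  OK
[2] b + a = 1 + (-13) = -12, not -13  FAIL
[3] f + g = 3; 3 mod 3 = 0  OK
[4] values -13 < 1 < 2  OK
[5] e = -2 ≠ 1 and d = 15 ≠ 17; both disjuncts false  FAIL
[6] b = 1, and 1 ≠ -2  OK
[7] min(-2, 2) = -2  OK
[8] 2 / 2 = 1, so 2 divides 2  OK
[9] f² + g² = 1² + 2² = 1 + 4 = 5  OK
[10] g=2, d=15, f=1; 1 of them equals 2  OK

Violated: 2 and 5.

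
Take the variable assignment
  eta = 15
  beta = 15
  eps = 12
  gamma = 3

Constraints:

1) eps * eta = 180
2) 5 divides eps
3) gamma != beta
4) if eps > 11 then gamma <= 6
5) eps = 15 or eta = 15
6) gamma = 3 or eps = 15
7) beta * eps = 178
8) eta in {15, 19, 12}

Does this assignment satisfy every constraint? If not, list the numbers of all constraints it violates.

The assignment fails constraints 2, 7.

1) eps * eta = 12 * 15 = 180  ✔
2) 12 = 5*2 + 2, so 5 does not divide 12  ✘
3) gamma = 3, beta = 15; distinct  ✔
4) eps = 12 > 11, so we need gamma ≤ 6; gamma = 3 ≤ 6  ✔
5) eps = 12 ≠ 15, but eta = 15 = 15 (second disjunct)  ✔
6) gamma = 3 = 3 (first disjunct)  ✔
7) beta * eps = 15 * 12 = 180, not 178  ✘
8) eta = 15 is in {15, 19, 12}  ✔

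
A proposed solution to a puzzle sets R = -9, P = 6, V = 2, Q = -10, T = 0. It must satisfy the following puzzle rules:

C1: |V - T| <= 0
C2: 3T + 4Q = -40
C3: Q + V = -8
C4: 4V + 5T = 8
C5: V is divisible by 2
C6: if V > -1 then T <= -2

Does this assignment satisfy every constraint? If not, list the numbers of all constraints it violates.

C1: |2 - 0| = 2; 2 > 0, exceeds bound 0 — violated.
C2: 3T + 4Q = 3(0) + 4(-10) = -40 — OK.
C3: Q + V = -10 + 2 = -8 — OK.
C4: 4V + 5T = 4(2) + 5(0) = 8 — OK.
C5: 2 / 2 = 1, so 2 divides 2 — OK.
C6: V = 2 > -1, so we need T ≤ -2; but T = 0 > -2 — violated.

The assignment fails constraints 1, 6.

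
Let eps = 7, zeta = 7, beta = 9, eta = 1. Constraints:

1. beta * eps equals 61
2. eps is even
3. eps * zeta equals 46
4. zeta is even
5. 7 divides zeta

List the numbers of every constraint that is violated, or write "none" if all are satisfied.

1. beta * eps = 9 * 7 = 63, not 61  fails
2. eps = 7 is odd  fails
3. eps * zeta = 7 * 7 = 49, not 46  fails
4. zeta = 7 is odd  fails
5. 7 / 7 = 1, so 7 divides 7  holds

Violated: 1, 2, 3, and 4.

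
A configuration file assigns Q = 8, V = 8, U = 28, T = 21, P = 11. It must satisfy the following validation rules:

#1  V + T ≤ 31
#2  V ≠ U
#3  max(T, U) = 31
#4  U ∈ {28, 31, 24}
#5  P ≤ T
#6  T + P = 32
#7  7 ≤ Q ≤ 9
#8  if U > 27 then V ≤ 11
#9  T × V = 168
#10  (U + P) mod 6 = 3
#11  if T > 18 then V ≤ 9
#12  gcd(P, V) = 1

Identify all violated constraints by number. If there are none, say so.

#1 V + T = 8 + 21 = 29; 29 ≤ 31  true
#2 V = 8, U = 28; distinct  true
#3 max(21, 28) = 28, not 31  false
#4 U = 28 is in {28, 31, 24}  true
#5 P = 11, T = 21; 11 ≤ 21  true
#6 T + P = 21 + 11 = 32  true
#7 Q = 8 lies in [7, 9]  true
#8 U = 28 > 27, so we need V ≤ 11; V = 8 ≤ 11  true
#9 T × V = 21 × 8 = 168  true
#10 U + P = 39; 39 mod 6 = 3  true
#11 T = 21 > 18, so we need V ≤ 9; V = 8 ≤ 9  true
#12 gcd(11, 8) = 1  true

Constraint 3 is violated.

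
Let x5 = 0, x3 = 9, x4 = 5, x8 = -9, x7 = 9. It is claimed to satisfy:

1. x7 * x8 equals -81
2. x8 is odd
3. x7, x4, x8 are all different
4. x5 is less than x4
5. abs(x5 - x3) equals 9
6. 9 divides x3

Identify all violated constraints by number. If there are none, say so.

No violations.

1. x7 * x8 = 9 * (-9) = -81 — holds.
2. x8 = -9 is odd — holds.
3. values 9, 5, -9 are pairwise distinct — holds.
4. x5 = 0, x4 = 5; 0 < 5 — holds.
5. abs(0 - 9) = 9 — holds.
6. 9 / 9 = 1, so 9 divides 9 — holds.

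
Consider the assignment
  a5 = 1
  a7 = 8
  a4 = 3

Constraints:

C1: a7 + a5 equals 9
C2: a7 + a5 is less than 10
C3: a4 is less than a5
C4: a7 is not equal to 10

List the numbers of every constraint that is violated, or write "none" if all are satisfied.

C1: a7 + a5 = 8 + 1 = 9 — satisfied.
C2: a7 + a5 = 8 + 1 = 9; 9 < 10 — satisfied.
C3: a4 = 3, a5 = 1; 3 ≥ 1 (want <) — violated.
C4: a7 = 8, and 8 ≠ 10 — satisfied.

Violated: 3.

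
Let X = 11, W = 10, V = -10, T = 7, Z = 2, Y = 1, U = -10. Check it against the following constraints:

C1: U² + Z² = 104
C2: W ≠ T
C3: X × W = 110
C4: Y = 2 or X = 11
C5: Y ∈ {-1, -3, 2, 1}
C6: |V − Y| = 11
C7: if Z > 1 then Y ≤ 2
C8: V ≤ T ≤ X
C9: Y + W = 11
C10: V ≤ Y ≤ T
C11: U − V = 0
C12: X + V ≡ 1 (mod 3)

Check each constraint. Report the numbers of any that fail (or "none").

Yes — all constraints hold.

C1: U² + Z² = (-10)² + 2² = 100 + 4 = 104 — holds.
C2: W = 10, T = 7; distinct — holds.
C3: X × W = 11 × 10 = 110 — holds.
C4: Y = 1 ≠ 2, but X = 11 = 11 (second disjunct) — holds.
C5: Y = 1 is in {-1, -3, 2, 1} — holds.
C6: |-10 − 1| = 11 — holds.
C7: Z = 2 > 1, so we need Y ≤ 2; Y = 1 ≤ 2 — holds.
C8: values -10 ≤ 7 ≤ 11 — holds.
C9: Y + W = 1 + 10 = 11 — holds.
C10: values -10 ≤ 1 ≤ 7 — holds.
C11: U − V = -10 − (-10) = 0 — holds.
C12: X + V = 1; 1 mod 3 = 1 — holds.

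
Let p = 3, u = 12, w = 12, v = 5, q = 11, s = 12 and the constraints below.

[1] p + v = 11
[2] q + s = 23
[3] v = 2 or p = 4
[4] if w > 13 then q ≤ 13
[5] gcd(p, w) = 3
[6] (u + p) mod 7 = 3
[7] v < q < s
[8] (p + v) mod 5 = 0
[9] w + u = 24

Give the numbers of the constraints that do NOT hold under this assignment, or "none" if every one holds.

Constraints 1, 3, 6, 8 are violated.

[1] p + v = 3 + 5 = 8, not 11  ✗
[2] q + s = 11 + 12 = 23  ✓
[3] v = 5 ≠ 2 and p = 3 ≠ 4; both disjuncts false  ✗
[4] w = 12, not > 13; antecedent false, conditional vacuously true  ✓
[5] gcd(3, 12) = 3  ✓
[6] u + p = 15; 15 mod 7 = 1, not 3  ✗
[7] values 5 < 11 < 12  ✓
[8] p + v = 8; 8 mod 5 = 3, not 0  ✗
[9] w + u = 12 + 12 = 24  ✓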